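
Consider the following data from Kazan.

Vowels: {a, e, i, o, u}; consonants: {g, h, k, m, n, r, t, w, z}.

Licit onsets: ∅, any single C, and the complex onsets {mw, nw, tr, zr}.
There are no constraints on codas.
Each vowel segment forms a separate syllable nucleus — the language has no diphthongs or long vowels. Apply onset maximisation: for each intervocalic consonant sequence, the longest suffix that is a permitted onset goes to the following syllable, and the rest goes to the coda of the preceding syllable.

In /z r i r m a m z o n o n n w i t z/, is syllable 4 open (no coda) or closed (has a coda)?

closed

Nuclei (vowels): i, a, o, o, i → 5 syllables.
V1 /i/ – V2 /a/: cluster /rm/ — the longest permitted-onset suffix is /m/; onset = /m/, preceding coda = /r/.
V2 /a/ – V3 /o/: /mz/ — longest licit onset from the right is /z/, leaving /m/ as coda.
V3 /o/ – V4 /o/: /n/ is a single consonant, so it becomes the next onset.
V4 /o/ – V5 /i/: cluster /nnw/ — the longest permitted-onset suffix is /nw/; onset = /nw/, preceding coda = /n/.
Putting it together: zrir.mam.zo.non.nwitz.
Syllable 4 is /non/ with coda /n/, so it is closed.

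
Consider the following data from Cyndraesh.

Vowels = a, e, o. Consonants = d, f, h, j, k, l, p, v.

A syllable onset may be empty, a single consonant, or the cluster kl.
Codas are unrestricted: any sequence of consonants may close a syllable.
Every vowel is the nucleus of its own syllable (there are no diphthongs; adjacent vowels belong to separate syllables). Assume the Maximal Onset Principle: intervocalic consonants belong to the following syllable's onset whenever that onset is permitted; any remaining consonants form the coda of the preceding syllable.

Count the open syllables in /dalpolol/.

The vowels are a, o, o — 3 nuclei, so 3 syllables.
Between /a/ (V1) and /o/ (V2): /lp/; trying suffixes from longest down, /p/ is the first permitted one, so coda /l/ | onset /p/.
Between /o/ (V2) and /o/ (V3): /l/ → onset of the next syllable (single consonants are always licit onsets).
Result: dal.po.lol.
Classifying each syllable: /dal/ (closed), /po/ (open), /lol/ (closed).
Open syllables: 1.

1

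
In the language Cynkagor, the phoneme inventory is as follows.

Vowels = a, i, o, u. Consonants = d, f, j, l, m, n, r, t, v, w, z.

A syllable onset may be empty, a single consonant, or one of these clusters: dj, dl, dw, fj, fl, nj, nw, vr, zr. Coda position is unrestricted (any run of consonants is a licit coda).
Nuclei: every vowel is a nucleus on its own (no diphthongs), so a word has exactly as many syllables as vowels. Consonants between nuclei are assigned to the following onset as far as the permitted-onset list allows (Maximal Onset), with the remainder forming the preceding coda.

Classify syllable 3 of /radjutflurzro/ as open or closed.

Nuclei (vowels): a, u, u, o → 4 syllables.
V1 /a/ – V2 /u/: cluster /dj/ — /dj/ is itself a permitted onset, so the whole cluster goes right; preceding coda = ∅.
V2 /u/ – V3 /u/: /tfl/ — longest licit onset from the right is /fl/, leaving /t/ as coda.
V3 /u/ – V4 /o/: /rzr/ — longest licit onset from the right is /zr/, leaving /r/ as coda.
Result: ra.djut.flur.zro.
Syllable 3 is /flur/ with coda /r/, so it is closed.

closed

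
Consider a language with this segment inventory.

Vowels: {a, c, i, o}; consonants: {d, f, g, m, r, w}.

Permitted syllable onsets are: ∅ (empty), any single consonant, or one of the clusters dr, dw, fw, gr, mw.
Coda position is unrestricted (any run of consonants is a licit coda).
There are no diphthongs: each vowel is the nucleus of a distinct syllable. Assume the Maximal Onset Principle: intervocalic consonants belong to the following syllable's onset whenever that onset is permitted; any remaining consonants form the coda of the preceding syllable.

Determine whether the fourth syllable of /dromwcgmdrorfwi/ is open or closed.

open

Nuclei (vowels): o, c, o, i → 4 syllables.
σ1/σ2 boundary: /mw/ is a licit onset in full, so it all attaches to the next syllable.
σ2/σ3 boundary: /gmdr/ — longest licit onset from the right is /dr/, leaving /gm/ as coda.
σ3/σ4 boundary: /rfw/; trying suffixes from longest down, /fw/ is the first permitted one, so coda /r/ | onset /fw/.
So the parse is dro.mwcgm.dror.fwi.
Syllable 4 is /fwi/; it ends in its nucleus with no coda, so it is open.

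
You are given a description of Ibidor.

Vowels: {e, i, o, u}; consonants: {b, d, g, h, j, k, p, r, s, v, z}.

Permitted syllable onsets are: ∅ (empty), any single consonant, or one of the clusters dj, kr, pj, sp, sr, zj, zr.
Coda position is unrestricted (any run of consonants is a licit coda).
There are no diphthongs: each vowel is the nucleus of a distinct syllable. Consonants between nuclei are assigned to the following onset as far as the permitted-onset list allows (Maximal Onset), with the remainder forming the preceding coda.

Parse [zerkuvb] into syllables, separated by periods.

zer.kuvb

The vowels are e, u — 2 nuclei, so 2 syllables.
Between /e/ (V1) and /u/ (V2): /rk/ — longest licit onset from the right is /k/, leaving /r/ as coda.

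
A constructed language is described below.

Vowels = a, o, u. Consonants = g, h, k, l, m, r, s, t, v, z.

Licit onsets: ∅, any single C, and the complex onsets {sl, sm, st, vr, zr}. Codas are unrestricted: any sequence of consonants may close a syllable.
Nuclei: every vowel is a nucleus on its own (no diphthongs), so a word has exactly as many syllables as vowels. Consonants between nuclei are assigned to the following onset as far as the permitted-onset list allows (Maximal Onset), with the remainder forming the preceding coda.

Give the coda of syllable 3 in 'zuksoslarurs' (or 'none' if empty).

none

The vowels are u, o, a, u — 4 nuclei, so 4 syllables.
σ1/σ2 boundary: /ks/ splits as /k/ + /s/ (/s/ is the longest suffix that is a licit onset).
σ2/σ3 boundary: cluster /sl/ — /sl/ is itself a permitted onset, so the whole cluster goes right; preceding coda = ∅.
σ3/σ4 boundary: /r/ → onset of the next syllable (single consonants are always licit onsets).
So the parse is zuk.so.sla.rurs.
Syllable 3 is /sla/: onset /sl/, nucleus /a/, coda ∅.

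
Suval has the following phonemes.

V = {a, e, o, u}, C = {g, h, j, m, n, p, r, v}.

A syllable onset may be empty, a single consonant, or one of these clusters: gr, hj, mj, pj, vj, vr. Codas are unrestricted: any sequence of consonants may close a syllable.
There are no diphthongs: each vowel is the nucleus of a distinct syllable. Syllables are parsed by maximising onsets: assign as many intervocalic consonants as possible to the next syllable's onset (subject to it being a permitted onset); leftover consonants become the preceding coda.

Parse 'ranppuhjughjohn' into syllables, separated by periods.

Vowels present: a, u, u, o; each is a nucleus, giving 4 syllables.
Between /a/ (V1) and /u/ (V2): /npp/ splits as /np/ + /p/ (/p/ is the longest suffix that is a licit onset).
Between /u/ (V2) and /u/ (V3): /hj/ — entire cluster is a permitted onset → onset /hj/, coda ∅.
Between /u/ (V3) and /o/ (V4): /ghj/; trying suffixes from longest down, /hj/ is the first permitted one, so coda /g/ | onset /hj/.

ranp.pu.hjug.hjohn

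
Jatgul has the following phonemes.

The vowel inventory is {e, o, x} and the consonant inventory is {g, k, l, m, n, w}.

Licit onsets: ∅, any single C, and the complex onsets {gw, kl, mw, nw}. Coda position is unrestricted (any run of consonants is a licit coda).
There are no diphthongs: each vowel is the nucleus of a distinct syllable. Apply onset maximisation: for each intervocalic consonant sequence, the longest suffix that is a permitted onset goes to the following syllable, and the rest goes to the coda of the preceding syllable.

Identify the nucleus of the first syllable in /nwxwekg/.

x

Nuclei (vowels): x, e → 2 syllables.
The first nucleus (vowel 1 from the left) is /x/.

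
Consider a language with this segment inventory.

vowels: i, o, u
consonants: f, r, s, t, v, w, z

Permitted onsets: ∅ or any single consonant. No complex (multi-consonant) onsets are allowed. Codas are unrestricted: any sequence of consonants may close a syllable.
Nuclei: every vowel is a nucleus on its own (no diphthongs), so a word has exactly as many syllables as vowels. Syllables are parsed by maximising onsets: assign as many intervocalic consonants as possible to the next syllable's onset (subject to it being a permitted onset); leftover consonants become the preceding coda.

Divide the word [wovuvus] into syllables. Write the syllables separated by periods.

Nuclei (vowels): o, u, u → 3 syllables.
V1 /o/ – V2 /u/: /v/ → onset of the next syllable (single consonants are always licit onsets).
V2 /u/ – V3 /u/: /v/ is a single consonant, so it becomes the next onset.

wo.vu.vus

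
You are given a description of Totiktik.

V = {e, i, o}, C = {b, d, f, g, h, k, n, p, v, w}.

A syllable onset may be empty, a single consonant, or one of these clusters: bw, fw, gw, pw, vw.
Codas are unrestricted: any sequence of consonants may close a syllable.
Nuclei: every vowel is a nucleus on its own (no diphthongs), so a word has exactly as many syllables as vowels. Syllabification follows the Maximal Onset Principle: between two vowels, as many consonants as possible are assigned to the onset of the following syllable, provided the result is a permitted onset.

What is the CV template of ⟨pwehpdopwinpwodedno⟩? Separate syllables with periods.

The vowels are e, o, i, o, e, o — 6 nuclei, so 6 syllables.
Between /e/ (V1) and /o/ (V2): /hpd/; trying suffixes from longest down, /d/ is the first permitted one, so coda /hp/ | onset /d/.
Between /o/ (V2) and /i/ (V3): /pw/ — entire cluster is a permitted onset → onset /pw/, coda ∅.
Between /i/ (V3) and /o/ (V4): /npw/ — longest licit onset from the right is /pw/, leaving /n/ as coda.
Between /o/ (V4) and /e/ (V5): /d/ → onset of the next syllable (single consonants are always licit onsets).
Between /e/ (V5) and /o/ (V6): /dn/ splits as /d/ + /n/ (/n/ is the longest suffix that is a licit onset).
Putting it together: pwehp.do.pwin.pwo.ded.no.
Mapping each syllable to C/V: /pwehp/ → CCVCC, /do/ → CV, /pwin/ → CCVC, /pwo/ → CCV, /ded/ → CVC, /no/ → CV.

CCVCC.CV.CCVC.CCV.CVC.CV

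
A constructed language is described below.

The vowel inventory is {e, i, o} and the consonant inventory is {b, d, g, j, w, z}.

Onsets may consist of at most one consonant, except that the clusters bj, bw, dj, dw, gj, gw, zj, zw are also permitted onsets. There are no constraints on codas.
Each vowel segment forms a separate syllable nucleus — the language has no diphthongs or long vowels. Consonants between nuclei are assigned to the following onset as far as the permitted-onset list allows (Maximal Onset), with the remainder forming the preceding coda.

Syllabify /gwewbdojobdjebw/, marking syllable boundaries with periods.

gwewb.do.job.djebw

Vowels present: e, o, o, e; each is a nucleus, giving 4 syllables.
V1 /e/ – V2 /o/: /wbd/; trying suffixes from longest down, /d/ is the first permitted one, so coda /wb/ | onset /d/.
V2 /o/ – V3 /o/: just /j/ — single C goes to the following onset.
V3 /o/ – V4 /e/: cluster /bdj/ — the longest permitted-onset suffix is /dj/; onset = /dj/, preceding coda = /b/.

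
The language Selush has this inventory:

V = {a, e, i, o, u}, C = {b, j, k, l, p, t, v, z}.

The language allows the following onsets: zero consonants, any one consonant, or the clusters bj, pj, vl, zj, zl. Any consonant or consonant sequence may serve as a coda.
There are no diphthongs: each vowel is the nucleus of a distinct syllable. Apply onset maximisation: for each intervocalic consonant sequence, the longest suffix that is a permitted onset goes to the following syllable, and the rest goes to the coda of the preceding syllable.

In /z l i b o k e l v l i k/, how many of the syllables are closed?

2

The vowels are i, o, e, i — 4 nuclei, so 4 syllables.
/i…o/ gap (V1→V2): /b/ → onset of the next syllable (single consonants are always licit onsets).
/o…e/ gap (V2→V3): just /k/ — single C goes to the following onset.
/e…i/ gap (V3→V4): /lvl/; trying suffixes from longest down, /vl/ is the first permitted one, so coda /l/ | onset /vl/.
So the parse is zli.bo.kel.vlik.
Classifying each syllable: /zli/ (open), /bo/ (open), /kel/ (closed), /vlik/ (closed).
Closed syllables: 2.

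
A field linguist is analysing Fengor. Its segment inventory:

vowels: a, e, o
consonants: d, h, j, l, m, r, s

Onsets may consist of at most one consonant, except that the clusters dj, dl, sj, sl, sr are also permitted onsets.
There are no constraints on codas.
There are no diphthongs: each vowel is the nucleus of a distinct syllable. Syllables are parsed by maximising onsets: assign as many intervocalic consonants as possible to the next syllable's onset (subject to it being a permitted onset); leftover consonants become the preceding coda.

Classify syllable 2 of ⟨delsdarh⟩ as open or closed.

closed

The vowels are e, a — 2 nuclei, so 2 syllables.
/e…a/ gap (V1→V2): /lsd/; trying suffixes from longest down, /d/ is the first permitted one, so coda /ls/ | onset /d/.
So the parse is dels.darh.
Syllable 2 is /darh/ with coda /rh/, so it is closed.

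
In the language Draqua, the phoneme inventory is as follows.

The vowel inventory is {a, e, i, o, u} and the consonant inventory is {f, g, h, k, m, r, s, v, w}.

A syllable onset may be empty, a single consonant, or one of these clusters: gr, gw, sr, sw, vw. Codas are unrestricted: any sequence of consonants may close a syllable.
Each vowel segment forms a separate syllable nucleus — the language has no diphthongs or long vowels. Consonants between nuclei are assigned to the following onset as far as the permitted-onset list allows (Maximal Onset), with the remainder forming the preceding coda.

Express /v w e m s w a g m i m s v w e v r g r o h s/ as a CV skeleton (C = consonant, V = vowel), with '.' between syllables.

Nuclei (vowels): e, a, i, e, o → 5 syllables.
/e…a/ gap (V1→V2): /msw/; trying suffixes from longest down, /sw/ is the first permitted one, so coda /m/ | onset /sw/.
/a…i/ gap (V2→V3): /gm/ — longest licit onset from the right is /m/, leaving /g/ as coda.
/i…e/ gap (V3→V4): /msvw/ splits as /ms/ + /vw/ (/vw/ is the longest suffix that is a licit onset).
/e…o/ gap (V4→V5): /vrgr/ — longest licit onset from the right is /gr/, leaving /vr/ as coda.
Syllabification: vwem.swag.mims.vwevr.grohs.
Mapping each syllable to C/V: /vwem/ → CCVC, /swag/ → CCVC, /mims/ → CVCC, /vwevr/ → CCVCC, /grohs/ → CCVCC.

CCVC.CCVC.CVCC.CCVCC.CCVCC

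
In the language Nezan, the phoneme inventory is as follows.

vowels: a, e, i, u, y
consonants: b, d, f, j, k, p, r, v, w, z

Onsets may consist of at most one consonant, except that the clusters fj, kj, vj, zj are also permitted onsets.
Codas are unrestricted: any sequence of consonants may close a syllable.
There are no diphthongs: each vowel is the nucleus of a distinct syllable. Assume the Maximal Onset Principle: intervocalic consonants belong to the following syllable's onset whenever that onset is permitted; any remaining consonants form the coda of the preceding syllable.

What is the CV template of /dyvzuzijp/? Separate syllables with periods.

CVC.CV.CVCC

Nuclei (vowels): y, u, i → 3 syllables.
Between /y/ (V1) and /u/ (V2): /vz/ — longest licit onset from the right is /z/, leaving /v/ as coda.
Between /u/ (V2) and /i/ (V3): /z/ → onset of the next syllable (single consonants are always licit onsets).
Putting it together: dyv.zu.zijp.
Mapping each syllable to C/V: /dyv/ → CVC, /zu/ → CV, /zijp/ → CVCC.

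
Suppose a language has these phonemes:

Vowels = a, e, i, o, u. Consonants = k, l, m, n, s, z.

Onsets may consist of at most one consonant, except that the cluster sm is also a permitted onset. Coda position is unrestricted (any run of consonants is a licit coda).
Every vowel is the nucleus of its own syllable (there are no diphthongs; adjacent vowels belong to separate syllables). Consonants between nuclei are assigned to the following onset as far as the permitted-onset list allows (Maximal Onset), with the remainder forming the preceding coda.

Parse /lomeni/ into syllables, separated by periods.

lo.me.ni

Nuclei (vowels): o, e, i → 3 syllables.
σ1/σ2 boundary: /m/ → onset of the next syllable (single consonants are always licit onsets).
σ2/σ3 boundary: /n/ is a single consonant, so it becomes the next onset.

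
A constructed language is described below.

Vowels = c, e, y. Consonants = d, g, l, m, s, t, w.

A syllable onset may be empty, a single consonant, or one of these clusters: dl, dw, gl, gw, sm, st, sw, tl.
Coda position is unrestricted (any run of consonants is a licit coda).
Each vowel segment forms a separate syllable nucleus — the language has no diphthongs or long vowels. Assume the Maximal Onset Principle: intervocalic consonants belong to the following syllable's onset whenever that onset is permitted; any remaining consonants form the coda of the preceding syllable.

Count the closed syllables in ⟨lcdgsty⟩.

1

The vowels are c, y — 2 nuclei, so 2 syllables.
/c…y/ gap (V1→V2): /dgst/; trying suffixes from longest down, /st/ is the first permitted one, so coda /dg/ | onset /st/.
Result: lcdg.sty.
Classifying each syllable: /lcdg/ (closed), /sty/ (open).
Closed syllables: 1.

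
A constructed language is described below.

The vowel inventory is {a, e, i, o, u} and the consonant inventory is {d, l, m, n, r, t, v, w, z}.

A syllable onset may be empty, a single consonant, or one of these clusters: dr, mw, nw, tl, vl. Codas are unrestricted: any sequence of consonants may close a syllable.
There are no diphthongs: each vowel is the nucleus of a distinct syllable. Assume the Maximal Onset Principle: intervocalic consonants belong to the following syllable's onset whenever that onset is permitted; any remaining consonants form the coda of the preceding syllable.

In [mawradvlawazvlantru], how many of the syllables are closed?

4

Nuclei (vowels): a, a, a, a, a, u → 6 syllables.
σ1/σ2 boundary: /wr/ — longest licit onset from the right is /r/, leaving /w/ as coda.
σ2/σ3 boundary: /dvl/ — longest licit onset from the right is /vl/, leaving /d/ as coda.
σ3/σ4 boundary: just /w/ — single C goes to the following onset.
σ4/σ5 boundary: /zvl/ splits as /z/ + /vl/ (/vl/ is the longest suffix that is a licit onset).
σ5/σ6 boundary: /ntr/; trying suffixes from longest down, /r/ is the first permitted one, so coda /nt/ | onset /r/.
Syllabification: maw.rad.vla.waz.vlant.ru.
Classifying each syllable: /maw/ (closed), /rad/ (closed), /vla/ (open), /waz/ (closed), /vlant/ (closed), /ru/ (open).
Closed syllables: 4.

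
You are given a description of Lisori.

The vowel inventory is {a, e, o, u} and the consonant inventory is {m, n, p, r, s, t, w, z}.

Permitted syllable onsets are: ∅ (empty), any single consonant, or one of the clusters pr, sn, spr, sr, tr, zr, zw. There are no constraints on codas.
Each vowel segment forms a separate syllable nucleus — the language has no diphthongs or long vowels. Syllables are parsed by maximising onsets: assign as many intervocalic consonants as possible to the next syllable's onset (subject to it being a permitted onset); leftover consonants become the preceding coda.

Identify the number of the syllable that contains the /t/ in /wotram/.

2

Vowels present: o, a; each is a nucleus, giving 2 syllables.
σ1/σ2 boundary: cluster /tr/ — /tr/ is itself a permitted onset, so the whole cluster goes right; preceding coda = ∅.
Result: wo.tram.
The /t/ is in the onset of syllable 2 (/tram/).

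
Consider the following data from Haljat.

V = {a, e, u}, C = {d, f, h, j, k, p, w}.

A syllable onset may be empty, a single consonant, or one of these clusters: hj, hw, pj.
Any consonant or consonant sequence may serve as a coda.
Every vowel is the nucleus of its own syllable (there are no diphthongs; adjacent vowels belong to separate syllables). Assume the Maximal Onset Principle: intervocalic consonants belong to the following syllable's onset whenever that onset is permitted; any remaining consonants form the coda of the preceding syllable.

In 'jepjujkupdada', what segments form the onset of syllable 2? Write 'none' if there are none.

pj

Vowels present: e, u, u, a, a; each is a nucleus, giving 5 syllables.
σ1/σ2 boundary: /pj/ is a licit onset in full, so it all attaches to the next syllable.
σ2/σ3 boundary: /jk/ splits as /j/ + /k/ (/k/ is the longest suffix that is a licit onset).
σ3/σ4 boundary: /pd/ splits as /p/ + /d/ (/d/ is the longest suffix that is a licit onset).
σ4/σ5 boundary: just /d/ — single C goes to the following onset.
Result: je.pjuj.kup.da.da.
Syllable 2 is /pjuj/: onset /pj/, nucleus /u/, coda /j/.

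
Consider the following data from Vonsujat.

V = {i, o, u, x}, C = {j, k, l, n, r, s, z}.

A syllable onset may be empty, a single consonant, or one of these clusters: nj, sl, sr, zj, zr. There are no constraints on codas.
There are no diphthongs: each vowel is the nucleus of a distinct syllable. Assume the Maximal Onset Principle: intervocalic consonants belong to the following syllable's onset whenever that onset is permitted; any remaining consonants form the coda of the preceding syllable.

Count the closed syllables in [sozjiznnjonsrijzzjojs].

Vowels present: o, i, o, i, o; each is a nucleus, giving 5 syllables.
σ1/σ2 boundary: cluster /zj/ — /zj/ is itself a permitted onset, so the whole cluster goes right; preceding coda = ∅.
σ2/σ3 boundary: cluster /znnj/ — the longest permitted-onset suffix is /nj/; onset = /nj/, preceding coda = /zn/.
σ3/σ4 boundary: /nsr/ — longest licit onset from the right is /sr/, leaving /n/ as coda.
σ4/σ5 boundary: cluster /jzzj/ — the longest permitted-onset suffix is /zj/; onset = /zj/, preceding coda = /jz/.
Result: so.zjizn.njon.srijz.zjojs.
Classifying each syllable: /so/ (open), /zjizn/ (closed), /njon/ (closed), /srijz/ (closed), /zjojs/ (closed).
Closed syllables: 4.

4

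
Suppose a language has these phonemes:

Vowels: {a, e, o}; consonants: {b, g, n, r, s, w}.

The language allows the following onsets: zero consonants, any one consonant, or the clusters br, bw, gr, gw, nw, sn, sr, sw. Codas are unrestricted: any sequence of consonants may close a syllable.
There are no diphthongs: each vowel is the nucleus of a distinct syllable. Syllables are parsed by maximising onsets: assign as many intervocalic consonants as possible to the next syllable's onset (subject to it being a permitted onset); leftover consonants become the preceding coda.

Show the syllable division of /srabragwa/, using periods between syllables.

Nuclei (vowels): a, a, a → 3 syllables.
V1 /a/ – V2 /a/: cluster /br/ — /br/ is itself a permitted onset, so the whole cluster goes right; preceding coda = ∅.
V2 /a/ – V3 /a/: cluster /gw/ — /gw/ is itself a permitted onset, so the whole cluster goes right; preceding coda = ∅.

sra.bra.gwa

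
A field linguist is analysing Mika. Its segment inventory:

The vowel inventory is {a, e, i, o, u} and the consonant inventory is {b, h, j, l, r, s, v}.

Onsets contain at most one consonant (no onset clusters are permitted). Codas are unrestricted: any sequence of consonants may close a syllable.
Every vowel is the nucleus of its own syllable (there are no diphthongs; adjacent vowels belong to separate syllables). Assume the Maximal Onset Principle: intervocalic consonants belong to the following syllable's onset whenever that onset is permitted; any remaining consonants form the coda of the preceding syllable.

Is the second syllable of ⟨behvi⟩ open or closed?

The vowels are e, i — 2 nuclei, so 2 syllables.
σ1/σ2 boundary: /hv/ splits as /h/ + /v/ (/v/ is the longest suffix that is a licit onset).
Syllabification: beh.vi.
Syllable 2 is /vi/; it ends in its nucleus with no coda, so it is open.

open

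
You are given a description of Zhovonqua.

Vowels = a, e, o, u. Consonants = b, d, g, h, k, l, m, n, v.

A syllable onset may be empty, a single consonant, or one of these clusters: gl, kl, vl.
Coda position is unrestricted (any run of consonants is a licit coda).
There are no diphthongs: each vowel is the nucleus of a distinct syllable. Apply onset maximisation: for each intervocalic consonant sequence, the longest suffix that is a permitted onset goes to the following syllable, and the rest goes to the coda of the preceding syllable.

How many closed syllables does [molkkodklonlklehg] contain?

Vowels present: o, o, o, e; each is a nucleus, giving 4 syllables.
Between /o/ (V1) and /o/ (V2): cluster /lkk/ — the longest permitted-onset suffix is /k/; onset = /k/, preceding coda = /lk/.
Between /o/ (V2) and /o/ (V3): /dkl/; trying suffixes from longest down, /kl/ is the first permitted one, so coda /d/ | onset /kl/.
Between /o/ (V3) and /e/ (V4): cluster /nlkl/ — the longest permitted-onset suffix is /kl/; onset = /kl/, preceding coda = /nl/.
Putting it together: molk.kod.klonl.klehg.
Classifying each syllable: /molk/ (closed), /kod/ (closed), /klonl/ (closed), /klehg/ (closed).
Closed syllables: 4.

4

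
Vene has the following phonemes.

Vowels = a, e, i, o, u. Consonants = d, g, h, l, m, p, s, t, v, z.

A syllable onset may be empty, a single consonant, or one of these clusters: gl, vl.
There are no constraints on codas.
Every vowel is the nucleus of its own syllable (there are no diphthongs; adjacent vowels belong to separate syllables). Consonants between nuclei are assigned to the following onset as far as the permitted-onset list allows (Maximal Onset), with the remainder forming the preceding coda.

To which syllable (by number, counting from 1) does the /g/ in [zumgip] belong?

Nuclei (vowels): u, i → 2 syllables.
/u…i/ gap (V1→V2): /mg/ — longest licit onset from the right is /g/, leaving /m/ as coda.
Result: zum.gip.
The /g/ is in the onset of syllable 2 (/gip/).

2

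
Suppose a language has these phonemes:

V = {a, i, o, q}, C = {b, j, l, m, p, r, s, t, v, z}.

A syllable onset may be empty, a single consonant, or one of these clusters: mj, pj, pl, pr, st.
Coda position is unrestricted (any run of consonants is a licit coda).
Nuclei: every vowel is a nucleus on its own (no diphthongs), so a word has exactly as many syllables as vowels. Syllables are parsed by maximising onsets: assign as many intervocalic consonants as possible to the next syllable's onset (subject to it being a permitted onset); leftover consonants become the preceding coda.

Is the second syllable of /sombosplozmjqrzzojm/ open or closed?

closed

Nuclei (vowels): o, o, o, q, o → 5 syllables.
/o…o/ gap (V1→V2): cluster /mb/ — the longest permitted-onset suffix is /b/; onset = /b/, preceding coda = /m/.
/o…o/ gap (V2→V3): cluster /spl/ — the longest permitted-onset suffix is /pl/; onset = /pl/, preceding coda = /s/.
/o…q/ gap (V3→V4): /zmj/ splits as /z/ + /mj/ (/mj/ is the longest suffix that is a licit onset).
/q…o/ gap (V4→V5): /rzz/ splits as /rz/ + /z/ (/z/ is the longest suffix that is a licit onset).
Syllabification: som.bos.ploz.mjqrz.zojm.
Syllable 2 is /bos/ with coda /s/, so it is closed.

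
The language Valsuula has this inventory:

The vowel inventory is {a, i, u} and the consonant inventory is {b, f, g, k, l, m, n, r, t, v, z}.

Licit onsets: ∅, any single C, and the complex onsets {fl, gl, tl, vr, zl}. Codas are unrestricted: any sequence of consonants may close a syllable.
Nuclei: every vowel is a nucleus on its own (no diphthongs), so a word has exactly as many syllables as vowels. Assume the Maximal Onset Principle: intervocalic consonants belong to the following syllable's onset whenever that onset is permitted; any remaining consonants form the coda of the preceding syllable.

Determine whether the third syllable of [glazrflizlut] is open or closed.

Vowels present: a, i, u; each is a nucleus, giving 3 syllables.
V1 /a/ – V2 /i/: /zrfl/; trying suffixes from longest down, /fl/ is the first permitted one, so coda /zr/ | onset /fl/.
V2 /i/ – V3 /u/: /zl/ is a licit onset in full, so it all attaches to the next syllable.
Result: glazr.fli.zlut.
Syllable 3 is /zlut/ with coda /t/, so it is closed.

closed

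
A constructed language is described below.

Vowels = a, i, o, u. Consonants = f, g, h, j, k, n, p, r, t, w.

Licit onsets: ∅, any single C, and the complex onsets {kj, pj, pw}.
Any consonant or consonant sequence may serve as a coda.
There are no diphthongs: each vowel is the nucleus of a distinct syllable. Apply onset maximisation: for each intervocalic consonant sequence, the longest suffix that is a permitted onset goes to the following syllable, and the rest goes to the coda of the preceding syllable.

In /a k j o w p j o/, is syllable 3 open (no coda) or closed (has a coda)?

The vowels are a, o, o — 3 nuclei, so 3 syllables.
σ1/σ2 boundary: cluster /kj/ — /kj/ is itself a permitted onset, so the whole cluster goes right; preceding coda = ∅.
σ2/σ3 boundary: cluster /wpj/ — the longest permitted-onset suffix is /pj/; onset = /pj/, preceding coda = /w/.
Syllabification: a.kjow.pjo.
Syllable 3 is /pjo/; it ends in its nucleus with no coda, so it is open.

open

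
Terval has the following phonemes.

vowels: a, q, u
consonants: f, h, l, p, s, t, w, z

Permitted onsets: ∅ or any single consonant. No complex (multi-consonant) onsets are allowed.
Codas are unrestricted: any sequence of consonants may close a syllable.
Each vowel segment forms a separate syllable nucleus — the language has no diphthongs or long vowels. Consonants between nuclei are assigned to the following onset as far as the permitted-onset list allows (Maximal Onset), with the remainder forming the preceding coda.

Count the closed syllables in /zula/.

The vowels are u, a — 2 nuclei, so 2 syllables.
Between /u/ (V1) and /a/ (V2): just /l/ — single C goes to the following onset.
Result: zu.la.
Classifying each syllable: /zu/ (open), /la/ (open).
Closed syllables: 0.

0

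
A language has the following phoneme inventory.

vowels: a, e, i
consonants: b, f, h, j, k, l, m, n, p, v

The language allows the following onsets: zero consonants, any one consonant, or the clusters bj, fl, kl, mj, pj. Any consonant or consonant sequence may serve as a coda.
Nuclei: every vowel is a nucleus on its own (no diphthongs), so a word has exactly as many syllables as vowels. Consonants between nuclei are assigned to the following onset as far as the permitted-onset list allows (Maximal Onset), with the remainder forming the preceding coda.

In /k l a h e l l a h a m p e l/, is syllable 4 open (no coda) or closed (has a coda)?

Vowels present: a, e, a, a, e; each is a nucleus, giving 5 syllables.
σ1/σ2 boundary: just /h/ — single C goes to the following onset.
σ2/σ3 boundary: cluster /ll/ — the longest permitted-onset suffix is /l/; onset = /l/, preceding coda = /l/.
σ3/σ4 boundary: /h/ is a single consonant, so it becomes the next onset.
σ4/σ5 boundary: /mp/ splits as /m/ + /p/ (/p/ is the longest suffix that is a licit onset).
Result: kla.hel.la.ham.pel.
Syllable 4 is /ham/ with coda /m/, so it is closed.

closed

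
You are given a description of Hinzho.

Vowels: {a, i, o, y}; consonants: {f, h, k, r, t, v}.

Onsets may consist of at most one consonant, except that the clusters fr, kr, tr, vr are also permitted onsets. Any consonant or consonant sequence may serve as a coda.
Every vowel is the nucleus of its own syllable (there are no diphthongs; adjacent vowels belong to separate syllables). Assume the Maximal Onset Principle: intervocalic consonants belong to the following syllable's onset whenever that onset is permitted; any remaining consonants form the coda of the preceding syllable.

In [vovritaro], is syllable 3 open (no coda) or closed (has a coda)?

Vowels present: o, i, a, o; each is a nucleus, giving 4 syllables.
σ1/σ2 boundary: cluster /vr/ — /vr/ is itself a permitted onset, so the whole cluster goes right; preceding coda = ∅.
σ2/σ3 boundary: /t/ is a single consonant, so it becomes the next onset.
σ3/σ4 boundary: /r/ is a single consonant, so it becomes the next onset.
Putting it together: vo.vri.ta.ro.
Syllable 3 is /ta/; it ends in its nucleus with no coda, so it is open.

open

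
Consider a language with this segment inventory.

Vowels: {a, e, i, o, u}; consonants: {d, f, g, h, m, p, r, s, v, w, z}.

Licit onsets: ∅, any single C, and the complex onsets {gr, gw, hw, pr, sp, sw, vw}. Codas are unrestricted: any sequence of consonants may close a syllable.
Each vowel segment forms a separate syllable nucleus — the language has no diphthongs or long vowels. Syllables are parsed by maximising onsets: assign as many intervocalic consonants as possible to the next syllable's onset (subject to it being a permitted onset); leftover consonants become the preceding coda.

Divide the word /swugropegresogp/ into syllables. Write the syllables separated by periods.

Nuclei (vowels): u, o, e, e, o → 5 syllables.
Between /u/ (V1) and /o/ (V2): cluster /gr/ — /gr/ is itself a permitted onset, so the whole cluster goes right; preceding coda = ∅.
Between /o/ (V2) and /e/ (V3): just /p/ — single C goes to the following onset.
Between /e/ (V3) and /e/ (V4): /gr/ — entire cluster is a permitted onset → onset /gr/, coda ∅.
Between /e/ (V4) and /o/ (V5): just /s/ — single C goes to the following onset.

swu.gro.pe.gre.sogp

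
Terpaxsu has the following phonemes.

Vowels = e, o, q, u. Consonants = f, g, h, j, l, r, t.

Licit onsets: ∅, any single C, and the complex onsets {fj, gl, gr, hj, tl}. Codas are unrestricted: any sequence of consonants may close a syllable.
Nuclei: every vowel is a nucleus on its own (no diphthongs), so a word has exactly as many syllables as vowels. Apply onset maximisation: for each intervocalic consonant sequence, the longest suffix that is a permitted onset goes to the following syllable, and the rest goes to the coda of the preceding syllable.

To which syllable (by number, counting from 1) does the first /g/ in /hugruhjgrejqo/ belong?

2

Vowels present: u, u, e, q, o; each is a nucleus, giving 5 syllables.
σ1/σ2 boundary: /gr/ — entire cluster is a permitted onset → onset /gr/, coda ∅.
σ2/σ3 boundary: /hjgr/; trying suffixes from longest down, /gr/ is the first permitted one, so coda /hj/ | onset /gr/.
σ3/σ4 boundary: /j/ is a single consonant, so it becomes the next onset.
σ4/σ5 boundary: nothing intervenes; syllable break is V.V.
Result: hu.gruhj.gre.jq.o.
The first /g/ is in the onset of syllable 2 (/gruhj/).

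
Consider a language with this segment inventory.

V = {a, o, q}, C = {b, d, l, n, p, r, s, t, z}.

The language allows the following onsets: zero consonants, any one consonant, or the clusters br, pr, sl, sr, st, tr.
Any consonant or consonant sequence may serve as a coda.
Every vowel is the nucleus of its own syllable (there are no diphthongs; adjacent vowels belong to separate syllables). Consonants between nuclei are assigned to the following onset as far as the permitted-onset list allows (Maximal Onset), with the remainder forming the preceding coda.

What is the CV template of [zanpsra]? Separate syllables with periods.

Nuclei (vowels): a, a → 2 syllables.
/a…a/ gap (V1→V2): /npsr/; trying suffixes from longest down, /sr/ is the first permitted one, so coda /np/ | onset /sr/.
Result: zanp.sra.
Mapping each syllable to C/V: /zanp/ → CVCC, /sra/ → CCV.

CVCC.CCV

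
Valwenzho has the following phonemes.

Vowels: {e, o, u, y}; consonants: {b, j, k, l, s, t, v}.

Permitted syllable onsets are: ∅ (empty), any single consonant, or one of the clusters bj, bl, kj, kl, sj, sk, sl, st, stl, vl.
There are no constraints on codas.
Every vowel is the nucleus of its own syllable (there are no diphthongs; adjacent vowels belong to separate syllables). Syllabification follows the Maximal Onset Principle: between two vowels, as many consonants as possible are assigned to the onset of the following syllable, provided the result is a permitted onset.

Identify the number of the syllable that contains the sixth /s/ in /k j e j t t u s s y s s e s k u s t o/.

Nuclei (vowels): e, u, y, e, u, o → 6 syllables.
V1 /e/ – V2 /u/: /jtt/; trying suffixes from longest down, /t/ is the first permitted one, so coda /jt/ | onset /t/.
V2 /u/ – V3 /y/: /ss/ splits as /s/ + /s/ (/s/ is the longest suffix that is a licit onset).
V3 /y/ – V4 /e/: /ss/; trying suffixes from longest down, /s/ is the first permitted one, so coda /s/ | onset /s/.
V4 /e/ – V5 /u/: cluster /sk/ — /sk/ is itself a permitted onset, so the whole cluster goes right; preceding coda = ∅.
V5 /u/ – V6 /o/: cluster /st/ — /st/ is itself a permitted onset, so the whole cluster goes right; preceding coda = ∅.
Syllabification: kjejt.tus.sys.se.sku.sto.
The sixth /s/ is in the onset of syllable 6 (/sto/).

6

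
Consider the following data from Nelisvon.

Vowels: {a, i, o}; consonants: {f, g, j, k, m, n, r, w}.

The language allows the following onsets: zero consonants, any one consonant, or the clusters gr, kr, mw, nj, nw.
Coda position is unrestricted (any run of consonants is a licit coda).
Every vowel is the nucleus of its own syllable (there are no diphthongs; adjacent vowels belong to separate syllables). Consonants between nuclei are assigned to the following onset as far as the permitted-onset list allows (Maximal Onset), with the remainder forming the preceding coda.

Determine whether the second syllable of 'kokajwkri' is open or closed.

The vowels are o, a, i — 3 nuclei, so 3 syllables.
/o…a/ gap (V1→V2): just /k/ — single C goes to the following onset.
/a…i/ gap (V2→V3): /jwkr/ — longest licit onset from the right is /kr/, leaving /jw/ as coda.
Result: ko.kajw.kri.
Syllable 2 is /kajw/ with coda /jw/, so it is closed.

closed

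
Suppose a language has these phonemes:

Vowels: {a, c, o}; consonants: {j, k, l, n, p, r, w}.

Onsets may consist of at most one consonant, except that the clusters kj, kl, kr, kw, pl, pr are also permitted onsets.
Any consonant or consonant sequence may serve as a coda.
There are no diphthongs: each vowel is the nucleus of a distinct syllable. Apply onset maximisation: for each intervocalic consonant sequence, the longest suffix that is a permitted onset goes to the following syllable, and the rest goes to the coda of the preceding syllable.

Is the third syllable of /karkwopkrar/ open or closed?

closed

The vowels are a, o, a — 3 nuclei, so 3 syllables.
/a…o/ gap (V1→V2): /rkw/ — longest licit onset from the right is /kw/, leaving /r/ as coda.
/o…a/ gap (V2→V3): cluster /pkr/ — the longest permitted-onset suffix is /kr/; onset = /kr/, preceding coda = /p/.
Syllabification: kar.kwop.krar.
Syllable 3 is /krar/ with coda /r/, so it is closed.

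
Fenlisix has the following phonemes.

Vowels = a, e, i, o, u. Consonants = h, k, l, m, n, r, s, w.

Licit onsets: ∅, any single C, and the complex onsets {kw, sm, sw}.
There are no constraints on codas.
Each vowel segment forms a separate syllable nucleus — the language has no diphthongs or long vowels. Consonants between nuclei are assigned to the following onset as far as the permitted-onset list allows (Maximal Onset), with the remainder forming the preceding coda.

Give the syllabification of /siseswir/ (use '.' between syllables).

si.se.swir

Vowels present: i, e, i; each is a nucleus, giving 3 syllables.
σ1/σ2 boundary: just /s/ — single C goes to the following onset.
σ2/σ3 boundary: /sw/ is a licit onset in full, so it all attaches to the next syllable.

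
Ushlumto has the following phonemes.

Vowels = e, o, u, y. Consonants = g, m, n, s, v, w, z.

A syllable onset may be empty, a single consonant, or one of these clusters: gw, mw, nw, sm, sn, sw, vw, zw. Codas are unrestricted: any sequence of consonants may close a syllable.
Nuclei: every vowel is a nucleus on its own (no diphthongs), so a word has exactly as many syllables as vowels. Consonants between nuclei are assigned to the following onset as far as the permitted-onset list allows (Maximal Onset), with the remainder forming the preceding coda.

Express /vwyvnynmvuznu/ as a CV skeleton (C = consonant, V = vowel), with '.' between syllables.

CCVC.CVCC.CVC.CV

Vowels present: y, y, u, u; each is a nucleus, giving 4 syllables.
V1 /y/ – V2 /y/: /vn/; trying suffixes from longest down, /n/ is the first permitted one, so coda /v/ | onset /n/.
V2 /y/ – V3 /u/: /nmv/ splits as /nm/ + /v/ (/v/ is the longest suffix that is a licit onset).
V3 /u/ – V4 /u/: /zn/; trying suffixes from longest down, /n/ is the first permitted one, so coda /z/ | onset /n/.
So the parse is vwyv.nynm.vuz.nu.
Mapping each syllable to C/V: /vwyv/ → CCVC, /nynm/ → CVCC, /vuz/ → CVC, /nu/ → CV.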